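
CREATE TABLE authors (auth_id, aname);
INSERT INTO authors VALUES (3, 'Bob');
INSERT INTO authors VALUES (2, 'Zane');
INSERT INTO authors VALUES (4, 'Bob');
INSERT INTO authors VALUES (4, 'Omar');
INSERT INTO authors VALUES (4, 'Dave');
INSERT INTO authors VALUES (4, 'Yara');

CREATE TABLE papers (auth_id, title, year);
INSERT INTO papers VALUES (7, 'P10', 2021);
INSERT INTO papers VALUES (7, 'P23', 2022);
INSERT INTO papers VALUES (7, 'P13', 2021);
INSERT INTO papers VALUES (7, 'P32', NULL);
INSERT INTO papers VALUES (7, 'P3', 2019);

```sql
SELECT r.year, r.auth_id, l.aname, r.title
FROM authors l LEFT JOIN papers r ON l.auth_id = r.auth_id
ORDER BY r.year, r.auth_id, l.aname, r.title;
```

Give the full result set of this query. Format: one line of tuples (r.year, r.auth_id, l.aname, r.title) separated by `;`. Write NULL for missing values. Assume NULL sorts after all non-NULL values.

(NULL, NULL, Bob, NULL); (NULL, NULL, Bob, NULL); (NULL, NULL, Dave, NULL); (NULL, NULL, Omar, NULL); (NULL, NULL, Yara, NULL); (NULL, NULL, Zane, NULL)

LEFT JOIN keeps every row from `authors`; unmatched rows get NULL for `papers`'s columns.
Matching on l.auth_id = r.auth_id.
Matched pairs: 0; unmatched l rows kept: 6.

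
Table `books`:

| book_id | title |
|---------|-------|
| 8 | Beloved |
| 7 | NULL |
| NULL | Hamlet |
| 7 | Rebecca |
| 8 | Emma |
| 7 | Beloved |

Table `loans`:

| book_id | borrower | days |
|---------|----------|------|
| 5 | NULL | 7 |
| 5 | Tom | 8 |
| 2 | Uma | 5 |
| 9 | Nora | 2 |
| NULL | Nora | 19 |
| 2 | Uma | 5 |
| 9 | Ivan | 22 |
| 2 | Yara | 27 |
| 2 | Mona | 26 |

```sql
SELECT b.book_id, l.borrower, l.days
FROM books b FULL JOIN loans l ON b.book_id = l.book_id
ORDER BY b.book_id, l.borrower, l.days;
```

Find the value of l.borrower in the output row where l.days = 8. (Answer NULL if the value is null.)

Tom

FULL OUTER JOIN keeps every row from both sides; unmatched rows get NULL for the other side's columns.
Matching on b.book_id = l.book_id. A NULL in a compared column never satisfies the condition.
- book_id=8: no l row matches, row kept with l columns NULL.
- book_id=7: no l row matches, row kept with l columns NULL.
- book_id=NULL: no l row matches, row kept with l columns NULL.
- book_id=7: no l row matches, row kept with l columns NULL.
- book_id=8: no l row matches, row kept with l columns NULL.
- book_id=7: no l row matches, row kept with l columns NULL.
- 9 row(s) from l found no b partner → padded with NULL.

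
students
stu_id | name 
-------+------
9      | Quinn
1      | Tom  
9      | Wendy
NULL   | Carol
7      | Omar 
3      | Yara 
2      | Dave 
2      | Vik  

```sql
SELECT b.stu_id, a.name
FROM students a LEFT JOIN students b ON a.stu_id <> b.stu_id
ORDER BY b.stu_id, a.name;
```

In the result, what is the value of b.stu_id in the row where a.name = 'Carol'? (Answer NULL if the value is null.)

LEFT JOIN keeps every row from `students a`; unmatched rows get NULL for `students b`'s columns.
Matching on a.stu_id <> b.stu_id. A NULL in a compared column never satisfies the condition.
- a row (stu_id=9): matches 5 b row(s) → 5 output row(s).
- a row (stu_id=1): matches 6 b row(s) → 6 output row(s).
- a row (stu_id=9): matches 5 b row(s) → 5 output row(s).
- a row (stu_id=NULL): no match → kept, b columns NULL.
- a row (stu_id=7): matches 6 b row(s) → 6 output row(s).
- a row (stu_id=3): matches 6 b row(s) → 6 output row(s).
- a row (stu_id=2): matches 5 b row(s) → 5 output row(s).
- a row (stu_id=2): matches 5 b row(s) → 5 output row(s).

NULL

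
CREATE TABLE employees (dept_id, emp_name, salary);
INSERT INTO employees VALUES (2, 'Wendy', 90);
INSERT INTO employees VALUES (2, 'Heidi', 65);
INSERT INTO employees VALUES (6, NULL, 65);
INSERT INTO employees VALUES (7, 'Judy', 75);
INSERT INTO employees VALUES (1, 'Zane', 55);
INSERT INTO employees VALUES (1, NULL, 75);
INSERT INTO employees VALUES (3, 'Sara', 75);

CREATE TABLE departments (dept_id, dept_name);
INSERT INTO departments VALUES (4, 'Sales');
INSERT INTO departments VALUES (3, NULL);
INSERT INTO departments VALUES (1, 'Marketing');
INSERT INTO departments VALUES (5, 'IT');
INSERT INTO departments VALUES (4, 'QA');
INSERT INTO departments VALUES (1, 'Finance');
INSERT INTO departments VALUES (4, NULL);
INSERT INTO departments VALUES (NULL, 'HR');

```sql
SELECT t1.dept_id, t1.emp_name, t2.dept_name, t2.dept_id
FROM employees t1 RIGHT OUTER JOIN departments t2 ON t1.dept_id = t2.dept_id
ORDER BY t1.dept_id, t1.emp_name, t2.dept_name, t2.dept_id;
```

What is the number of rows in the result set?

10

RIGHT JOIN keeps every row from `departments`; unmatched rows get NULL for `employees`'s columns.
Matching on t1.dept_id = t2.dept_id. A NULL in a compared column never satisfies the condition.
- t1 (dept_id=2) has no partner in t2.
- t1 (dept_id=2) has no partner in t2.
- t1 (dept_id=6) has no partner in t2.
- t1 (dept_id=7) has no partner in t2.
- t1 (dept_id=1) pairs with 2 row(s) of t2.
- t1 (dept_id=1) pairs with 2 row(s) of t2.
- t1 (dept_id=3) pairs with 1 row(s) of t2.
- 5 t2 row(s) had no t1 match → kept, t1 columns NULL.
Total: 5 matched + 5 padded = 10 rows.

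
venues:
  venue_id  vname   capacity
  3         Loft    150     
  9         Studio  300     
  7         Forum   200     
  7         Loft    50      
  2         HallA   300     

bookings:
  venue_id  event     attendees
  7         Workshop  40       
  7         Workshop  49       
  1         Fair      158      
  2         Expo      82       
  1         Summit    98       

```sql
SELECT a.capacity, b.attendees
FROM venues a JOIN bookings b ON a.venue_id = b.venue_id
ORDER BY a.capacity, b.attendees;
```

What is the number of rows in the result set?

5

INNER JOIN keeps only pairs where the ON condition holds.
Matching on a.venue_id = b.venue_id.
- a row (venue_id=3): no match → dropped.
- a row (venue_id=9): no match → dropped.
- a row (venue_id=7): matches 2 b row(s) → 2 output row(s).
- a row (venue_id=7): matches 2 b row(s) → 2 output row(s).
- a row (venue_id=2): matches 1 b row(s) → 1 output row(s).
Total: 5 rows.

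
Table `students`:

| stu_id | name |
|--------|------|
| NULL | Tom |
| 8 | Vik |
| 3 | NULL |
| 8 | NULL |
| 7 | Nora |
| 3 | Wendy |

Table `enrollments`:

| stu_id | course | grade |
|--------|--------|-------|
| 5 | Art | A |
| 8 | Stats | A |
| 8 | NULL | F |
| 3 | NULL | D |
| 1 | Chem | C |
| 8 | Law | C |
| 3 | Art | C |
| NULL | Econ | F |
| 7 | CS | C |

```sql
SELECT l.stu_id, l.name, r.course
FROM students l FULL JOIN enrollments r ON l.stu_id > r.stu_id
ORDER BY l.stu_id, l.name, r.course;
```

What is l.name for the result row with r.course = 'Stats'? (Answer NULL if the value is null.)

FULL OUTER JOIN keeps every row from both sides; unmatched rows get NULL for the other side's columns.
Matching on l.stu_id > r.stu_id. A NULL in a compared column never satisfies the condition.
- l row (stu_id=NULL): no match → kept, r columns NULL.
- l row (stu_id=8): matches 5 r row(s) → 5 output row(s).
- l row (stu_id=3): matches 1 r row(s) → 1 output row(s).
- l row (stu_id=8): matches 5 r row(s) → 5 output row(s).
- l row (stu_id=7): matches 4 r row(s) → 4 output row(s).
- l row (stu_id=3): matches 1 r row(s) → 1 output row(s).
- plus 4 unmatched r row(s), each kept with NULL l columns.

NULL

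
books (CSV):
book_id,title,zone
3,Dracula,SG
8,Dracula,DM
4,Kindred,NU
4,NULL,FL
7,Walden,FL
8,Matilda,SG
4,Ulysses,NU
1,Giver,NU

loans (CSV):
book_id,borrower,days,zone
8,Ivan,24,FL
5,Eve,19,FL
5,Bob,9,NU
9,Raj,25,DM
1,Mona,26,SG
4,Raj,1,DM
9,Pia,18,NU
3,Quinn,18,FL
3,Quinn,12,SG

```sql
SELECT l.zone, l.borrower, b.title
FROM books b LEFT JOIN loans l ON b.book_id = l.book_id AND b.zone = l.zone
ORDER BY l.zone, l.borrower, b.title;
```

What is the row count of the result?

8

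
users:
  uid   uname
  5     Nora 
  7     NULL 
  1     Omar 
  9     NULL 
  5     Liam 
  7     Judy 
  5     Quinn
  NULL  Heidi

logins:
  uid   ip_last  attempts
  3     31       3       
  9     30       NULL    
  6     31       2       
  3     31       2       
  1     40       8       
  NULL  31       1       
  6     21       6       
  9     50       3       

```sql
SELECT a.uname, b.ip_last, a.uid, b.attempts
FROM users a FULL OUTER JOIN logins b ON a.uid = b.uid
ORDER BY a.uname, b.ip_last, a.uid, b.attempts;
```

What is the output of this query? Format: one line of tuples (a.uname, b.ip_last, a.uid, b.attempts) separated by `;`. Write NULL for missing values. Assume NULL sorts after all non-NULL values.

(Heidi, NULL, NULL, NULL); (Judy, NULL, 7, NULL); (Liam, NULL, 5, NULL); (Nora, NULL, 5, NULL); (Omar, 40, 1, 8); (Quinn, NULL, 5, NULL); (NULL, 21, NULL, 6); (NULL, 30, 9, NULL); (NULL, 31, NULL, 1); (NULL, 31, NULL, 2); (NULL, 31, NULL, 2); (NULL, 31, NULL, 3); (NULL, 50, 9, 3); (NULL, NULL, 7, NULL)

FULL OUTER JOIN keeps every row from both sides; unmatched rows get NULL for the other side's columns.
Matching on a.uid = b.uid. A NULL in a compared column never satisfies the condition.
- a (uid=5) has no partner → padded with NULL.
- a (uid=7) has no partner → padded with NULL.
- a (uid=1) pairs with 1 row(s) of b.
- a (uid=9) pairs with 2 row(s) of b.
- a (uid=5) has no partner → padded with NULL.
- a (uid=7) has no partner → padded with NULL.
- a (uid=5) has no partner → padded with NULL.
- a (uid=NULL) has no partner → padded with NULL.
- 5 b row(s) had no a match → kept, a columns NULL.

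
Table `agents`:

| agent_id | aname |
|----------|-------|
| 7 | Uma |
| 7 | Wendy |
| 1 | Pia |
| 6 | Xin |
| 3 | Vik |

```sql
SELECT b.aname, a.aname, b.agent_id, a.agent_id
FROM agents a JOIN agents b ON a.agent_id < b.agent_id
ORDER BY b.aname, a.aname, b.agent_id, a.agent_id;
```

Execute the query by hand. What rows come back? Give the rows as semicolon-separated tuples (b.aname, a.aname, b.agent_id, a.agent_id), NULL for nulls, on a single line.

INNER JOIN keeps only pairs where the ON condition holds.
Matching on a.agent_id < b.agent_id.
Matched pairs: 9.

(Uma, Pia, 7, 1); (Uma, Vik, 7, 3); (Uma, Xin, 7, 6); (Vik, Pia, 3, 1); (Wendy, Pia, 7, 1); (Wendy, Vik, 7, 3); (Wendy, Xin, 7, 6); (Xin, Pia, 6, 1); (Xin, Vik, 6, 3)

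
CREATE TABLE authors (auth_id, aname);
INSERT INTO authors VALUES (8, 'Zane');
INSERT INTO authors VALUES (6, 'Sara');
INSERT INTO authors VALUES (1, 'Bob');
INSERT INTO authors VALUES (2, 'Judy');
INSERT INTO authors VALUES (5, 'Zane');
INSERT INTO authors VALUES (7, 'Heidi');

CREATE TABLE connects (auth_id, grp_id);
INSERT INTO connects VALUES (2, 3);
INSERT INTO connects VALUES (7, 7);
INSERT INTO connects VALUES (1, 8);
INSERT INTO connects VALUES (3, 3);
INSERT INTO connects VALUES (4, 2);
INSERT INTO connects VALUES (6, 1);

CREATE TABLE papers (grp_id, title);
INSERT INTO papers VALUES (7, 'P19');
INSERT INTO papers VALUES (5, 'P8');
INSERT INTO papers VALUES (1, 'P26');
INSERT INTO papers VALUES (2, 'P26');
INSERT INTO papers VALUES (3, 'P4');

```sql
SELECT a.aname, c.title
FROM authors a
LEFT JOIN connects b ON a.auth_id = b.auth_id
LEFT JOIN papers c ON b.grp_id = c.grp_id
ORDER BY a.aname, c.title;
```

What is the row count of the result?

Evaluate left to right. First `authors a LEFT JOIN connects b` on auth_id: 6 row(s).
Then LEFT JOIN `papers c` on grp_id: each of those 6 rows is kept; rows whose b.grp_id has no match in c get NULL for c's columns.
Result: 6 row(s).

6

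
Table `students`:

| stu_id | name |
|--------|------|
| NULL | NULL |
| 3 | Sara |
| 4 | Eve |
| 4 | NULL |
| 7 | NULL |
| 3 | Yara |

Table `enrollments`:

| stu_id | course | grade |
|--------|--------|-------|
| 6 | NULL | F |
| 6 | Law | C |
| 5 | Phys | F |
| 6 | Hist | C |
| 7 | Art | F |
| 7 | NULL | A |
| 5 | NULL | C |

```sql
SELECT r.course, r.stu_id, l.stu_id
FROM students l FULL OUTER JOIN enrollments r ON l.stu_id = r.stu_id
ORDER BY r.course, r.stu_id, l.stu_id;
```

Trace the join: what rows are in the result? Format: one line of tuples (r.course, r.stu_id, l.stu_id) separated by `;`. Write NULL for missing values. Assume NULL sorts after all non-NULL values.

FULL OUTER JOIN keeps every row from both sides; unmatched rows get NULL for the other side's columns.
Matching on l.stu_id = r.stu_id. A NULL in a compared column never satisfies the condition.
Matched pairs: 2; unmatched l rows kept: 5; unmatched r rows kept: 5.

(Art, 7, 7); (Hist, 6, NULL); (Law, 6, NULL); (Phys, 5, NULL); (NULL, 5, NULL); (NULL, 6, NULL); (NULL, 7, 7); (NULL, NULL, 3); (NULL, NULL, 3); (NULL, NULL, 4); (NULL, NULL, 4); (NULL, NULL, NULL)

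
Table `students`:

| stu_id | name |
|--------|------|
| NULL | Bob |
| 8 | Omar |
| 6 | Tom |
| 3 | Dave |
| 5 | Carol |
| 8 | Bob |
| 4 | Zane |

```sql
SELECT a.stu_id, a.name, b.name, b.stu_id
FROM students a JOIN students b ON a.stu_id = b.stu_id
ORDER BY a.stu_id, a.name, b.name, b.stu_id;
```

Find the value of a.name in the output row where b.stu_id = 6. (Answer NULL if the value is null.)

Tom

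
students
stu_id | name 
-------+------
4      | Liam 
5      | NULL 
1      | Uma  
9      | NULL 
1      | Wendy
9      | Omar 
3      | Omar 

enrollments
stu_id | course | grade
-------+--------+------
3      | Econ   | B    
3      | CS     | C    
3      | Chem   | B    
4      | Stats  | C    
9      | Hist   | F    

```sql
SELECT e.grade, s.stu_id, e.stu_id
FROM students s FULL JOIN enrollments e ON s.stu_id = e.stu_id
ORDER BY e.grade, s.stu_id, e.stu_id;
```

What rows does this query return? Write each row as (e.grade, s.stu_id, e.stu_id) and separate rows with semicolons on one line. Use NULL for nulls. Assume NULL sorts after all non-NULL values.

(B, 3, 3); (B, 3, 3); (C, 3, 3); (C, 4, 4); (F, 9, 9); (F, 9, 9); (NULL, 1, NULL); (NULL, 1, NULL); (NULL, 5, NULL)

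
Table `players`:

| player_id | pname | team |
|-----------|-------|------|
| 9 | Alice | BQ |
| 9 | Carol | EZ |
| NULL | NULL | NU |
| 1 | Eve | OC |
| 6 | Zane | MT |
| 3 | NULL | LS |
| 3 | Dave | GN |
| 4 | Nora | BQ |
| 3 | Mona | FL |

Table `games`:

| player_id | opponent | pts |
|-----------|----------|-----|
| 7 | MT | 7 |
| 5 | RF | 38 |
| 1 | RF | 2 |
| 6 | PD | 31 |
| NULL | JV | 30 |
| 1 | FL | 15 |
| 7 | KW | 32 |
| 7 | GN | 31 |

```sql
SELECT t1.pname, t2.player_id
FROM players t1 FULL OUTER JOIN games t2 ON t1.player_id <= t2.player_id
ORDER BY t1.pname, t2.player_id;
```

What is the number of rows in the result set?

35

FULL OUTER JOIN keeps every row from both sides; unmatched rows get NULL for the other side's columns.
Matching on t1.player_id <= t2.player_id. A NULL in a compared column never satisfies the condition.
Matched pairs: 31; unmatched t1 rows kept: 3; unmatched t2 rows kept: 1.
Total: 31 matched + 4 padded = 35 rows.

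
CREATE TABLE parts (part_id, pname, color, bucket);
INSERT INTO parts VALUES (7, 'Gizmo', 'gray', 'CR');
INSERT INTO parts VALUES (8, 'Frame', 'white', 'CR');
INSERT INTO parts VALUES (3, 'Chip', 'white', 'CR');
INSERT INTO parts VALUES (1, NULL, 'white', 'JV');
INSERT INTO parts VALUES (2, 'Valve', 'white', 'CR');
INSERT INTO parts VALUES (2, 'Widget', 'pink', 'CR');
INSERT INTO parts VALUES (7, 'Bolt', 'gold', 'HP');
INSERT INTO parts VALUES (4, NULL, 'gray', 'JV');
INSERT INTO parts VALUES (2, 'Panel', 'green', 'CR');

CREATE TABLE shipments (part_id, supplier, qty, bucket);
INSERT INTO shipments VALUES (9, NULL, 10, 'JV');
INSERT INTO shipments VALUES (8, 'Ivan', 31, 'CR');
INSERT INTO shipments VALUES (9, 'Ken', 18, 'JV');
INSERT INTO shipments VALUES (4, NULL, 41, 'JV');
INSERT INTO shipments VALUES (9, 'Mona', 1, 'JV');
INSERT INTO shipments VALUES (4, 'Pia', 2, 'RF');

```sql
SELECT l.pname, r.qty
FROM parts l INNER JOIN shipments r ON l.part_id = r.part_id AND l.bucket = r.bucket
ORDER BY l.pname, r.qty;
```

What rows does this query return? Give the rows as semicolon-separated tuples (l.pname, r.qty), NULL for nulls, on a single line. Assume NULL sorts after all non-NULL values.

(Frame, 31); (NULL, 41)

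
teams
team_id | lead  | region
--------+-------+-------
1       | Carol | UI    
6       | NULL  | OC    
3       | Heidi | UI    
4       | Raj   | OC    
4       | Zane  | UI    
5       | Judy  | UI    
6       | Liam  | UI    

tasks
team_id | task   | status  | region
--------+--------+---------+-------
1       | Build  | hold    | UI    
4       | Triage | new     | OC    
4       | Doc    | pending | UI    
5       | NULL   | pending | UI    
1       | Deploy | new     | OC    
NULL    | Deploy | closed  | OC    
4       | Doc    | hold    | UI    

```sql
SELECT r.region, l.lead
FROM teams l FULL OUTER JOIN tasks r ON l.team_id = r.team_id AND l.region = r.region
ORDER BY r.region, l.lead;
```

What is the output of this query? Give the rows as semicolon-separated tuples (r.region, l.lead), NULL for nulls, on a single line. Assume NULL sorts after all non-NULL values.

FULL OUTER JOIN keeps every row from both sides; unmatched rows get NULL for the other side's columns.
Matching on l.team_id = r.team_id AND l.region = r.region. A NULL in a compared column never satisfies the condition.
Matched pairs: 5; unmatched l rows kept: 3; unmatched r rows kept: 2.

(OC, Raj); (OC, NULL); (OC, NULL); (UI, Carol); (UI, Judy); (UI, Zane); (UI, Zane); (NULL, Heidi); (NULL, Liam); (NULL, NULL)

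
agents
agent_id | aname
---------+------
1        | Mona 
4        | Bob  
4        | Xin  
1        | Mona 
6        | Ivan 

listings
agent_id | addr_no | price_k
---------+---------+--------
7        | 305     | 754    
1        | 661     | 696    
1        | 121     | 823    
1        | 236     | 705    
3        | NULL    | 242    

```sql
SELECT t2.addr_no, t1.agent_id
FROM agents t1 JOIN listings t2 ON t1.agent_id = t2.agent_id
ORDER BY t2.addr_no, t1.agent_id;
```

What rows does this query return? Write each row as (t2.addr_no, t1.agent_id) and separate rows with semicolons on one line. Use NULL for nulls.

(121, 1); (121, 1); (236, 1); (236, 1); (661, 1); (661, 1)

INNER JOIN keeps only pairs where the ON condition holds.
Matching on t1.agent_id = t2.agent_id.
- t1 row (agent_id=1): matches 3 t2 row(s) → 3 output row(s).
- t1 row (agent_id=4): no match → dropped.
- t1 row (agent_id=4): no match → dropped.
- t1 row (agent_id=1): matches 3 t2 row(s) → 3 output row(s).
- t1 row (agent_id=6): no match → dropped.
After projecting and ordering:
t2.addr_no | t1.agent_id
121 | 1
121 | 1
236 | 1
236 | 1
661 | 1
661 | 1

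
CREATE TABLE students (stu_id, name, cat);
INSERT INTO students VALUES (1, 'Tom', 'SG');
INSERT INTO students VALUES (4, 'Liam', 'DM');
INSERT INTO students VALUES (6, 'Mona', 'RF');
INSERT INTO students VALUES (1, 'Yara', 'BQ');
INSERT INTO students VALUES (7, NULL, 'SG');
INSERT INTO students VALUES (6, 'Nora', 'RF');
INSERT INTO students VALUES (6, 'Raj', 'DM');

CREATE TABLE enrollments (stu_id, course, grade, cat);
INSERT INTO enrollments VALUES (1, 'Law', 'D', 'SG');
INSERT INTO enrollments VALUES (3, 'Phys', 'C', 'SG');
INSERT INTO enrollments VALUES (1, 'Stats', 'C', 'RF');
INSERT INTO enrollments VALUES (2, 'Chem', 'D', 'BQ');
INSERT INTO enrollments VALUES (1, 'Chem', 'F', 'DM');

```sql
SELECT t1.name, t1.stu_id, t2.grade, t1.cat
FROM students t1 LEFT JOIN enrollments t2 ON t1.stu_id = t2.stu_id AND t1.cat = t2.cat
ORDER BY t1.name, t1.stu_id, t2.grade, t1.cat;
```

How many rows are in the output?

7

LEFT JOIN keeps every row from `students`; unmatched rows get NULL for `enrollments`'s columns.
Matching on t1.stu_id = t2.stu_id AND t1.cat = t2.cat.
- t1 (stu_id=1, cat=SG) pairs with 1 row(s) of t2.
- t1 (stu_id=4, cat=DM) has no partner → padded with NULL.
- t1 (stu_id=6, cat=RF) has no partner → padded with NULL.
- t1 (stu_id=1, cat=BQ) has no partner → padded with NULL.
- t1 (stu_id=7, cat=SG) has no partner → padded with NULL.
- t1 (stu_id=6, cat=RF) has no partner → padded with NULL.
- t1 (stu_id=6, cat=DM) has no partner → padded with NULL.
Total: 1 matched + 6 padded = 7 rows.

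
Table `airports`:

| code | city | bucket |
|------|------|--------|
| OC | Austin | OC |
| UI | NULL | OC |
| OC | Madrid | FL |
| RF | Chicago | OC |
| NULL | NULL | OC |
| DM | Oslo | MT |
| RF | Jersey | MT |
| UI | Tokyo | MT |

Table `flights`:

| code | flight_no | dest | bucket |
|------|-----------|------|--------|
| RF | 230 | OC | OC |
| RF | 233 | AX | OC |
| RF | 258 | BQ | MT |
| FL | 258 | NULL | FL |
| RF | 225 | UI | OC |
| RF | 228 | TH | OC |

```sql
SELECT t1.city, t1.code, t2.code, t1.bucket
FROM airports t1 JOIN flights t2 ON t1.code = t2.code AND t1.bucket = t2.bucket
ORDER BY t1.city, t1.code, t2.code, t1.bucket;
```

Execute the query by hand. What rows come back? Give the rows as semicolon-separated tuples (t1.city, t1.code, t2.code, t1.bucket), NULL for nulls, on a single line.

(Chicago, RF, RF, OC); (Chicago, RF, RF, OC); (Chicago, RF, RF, OC); (Chicago, RF, RF, OC); (Jersey, RF, RF, MT)

INNER JOIN keeps only pairs where the ON condition holds.
Matching on t1.code = t2.code AND t1.bucket = t2.bucket. A NULL in a compared column never satisfies the condition.
Matched pairs: 5.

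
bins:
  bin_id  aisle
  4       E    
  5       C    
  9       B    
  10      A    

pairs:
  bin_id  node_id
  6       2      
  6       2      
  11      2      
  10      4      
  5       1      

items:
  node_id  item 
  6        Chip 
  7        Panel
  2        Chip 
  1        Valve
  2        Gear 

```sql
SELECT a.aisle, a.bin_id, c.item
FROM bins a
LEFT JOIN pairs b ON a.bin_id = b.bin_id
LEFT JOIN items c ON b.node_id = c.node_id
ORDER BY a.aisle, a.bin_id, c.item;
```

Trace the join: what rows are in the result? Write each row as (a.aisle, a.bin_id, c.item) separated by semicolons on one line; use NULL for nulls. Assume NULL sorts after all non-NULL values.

(A, 10, NULL); (B, 9, NULL); (C, 5, Valve); (E, 4, NULL)

Step 1 — a LEFT JOIN b on bin_id → 4 row(s).
Then LEFT JOIN `items c` on node_id: each of those 4 rows is kept; rows whose b.node_id has no match in c get NULL for c's columns.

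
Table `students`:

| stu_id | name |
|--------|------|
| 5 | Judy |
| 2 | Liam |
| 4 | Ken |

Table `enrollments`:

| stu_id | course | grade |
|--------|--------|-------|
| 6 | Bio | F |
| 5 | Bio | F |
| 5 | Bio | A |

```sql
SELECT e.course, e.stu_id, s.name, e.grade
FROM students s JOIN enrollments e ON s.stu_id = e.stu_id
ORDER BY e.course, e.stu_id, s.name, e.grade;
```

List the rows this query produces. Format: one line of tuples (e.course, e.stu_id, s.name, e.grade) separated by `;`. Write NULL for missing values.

INNER JOIN keeps only pairs where the ON condition holds.
Matching on s.stu_id = e.stu_id.
- s (stu_id=5) pairs with 2 row(s) of e.
- s (stu_id=2) has no partner → excluded.
- s (stu_id=4) has no partner → excluded.
After projecting and ordering:
e.course | e.stu_id | s.name | e.grade
Bio | 5 | Judy | A
Bio | 5 | Judy | F

(Bio, 5, Judy, A); (Bio, 5, Judy, F)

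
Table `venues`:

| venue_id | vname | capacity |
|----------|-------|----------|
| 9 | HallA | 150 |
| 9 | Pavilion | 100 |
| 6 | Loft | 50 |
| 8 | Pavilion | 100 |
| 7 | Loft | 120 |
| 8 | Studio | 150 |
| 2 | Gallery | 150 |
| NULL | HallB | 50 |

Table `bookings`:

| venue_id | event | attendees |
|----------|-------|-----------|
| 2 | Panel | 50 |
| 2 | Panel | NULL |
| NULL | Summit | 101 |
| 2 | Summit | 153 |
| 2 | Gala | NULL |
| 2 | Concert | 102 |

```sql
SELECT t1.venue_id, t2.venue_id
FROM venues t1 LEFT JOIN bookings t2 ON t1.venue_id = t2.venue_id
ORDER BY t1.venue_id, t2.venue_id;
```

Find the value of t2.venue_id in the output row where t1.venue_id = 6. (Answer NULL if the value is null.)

LEFT JOIN keeps every row from `venues`; unmatched rows get NULL for `bookings`'s columns.
Matching on t1.venue_id = t2.venue_id. A NULL in a compared column never satisfies the condition.
Matched pairs: 5; unmatched t1 rows kept: 7.

NULL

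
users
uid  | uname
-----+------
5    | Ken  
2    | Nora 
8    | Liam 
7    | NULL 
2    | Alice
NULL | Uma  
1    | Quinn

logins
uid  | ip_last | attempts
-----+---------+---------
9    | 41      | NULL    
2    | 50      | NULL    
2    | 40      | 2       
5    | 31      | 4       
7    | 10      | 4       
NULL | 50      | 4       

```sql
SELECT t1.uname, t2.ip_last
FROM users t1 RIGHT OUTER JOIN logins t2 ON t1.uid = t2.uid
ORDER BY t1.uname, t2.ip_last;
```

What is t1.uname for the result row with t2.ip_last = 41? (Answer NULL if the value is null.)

RIGHT JOIN keeps every row from `logins`; unmatched rows get NULL for `users`'s columns.
Matching on t1.uid = t2.uid. A NULL in a compared column never satisfies the condition.
- t1 row (uid=5): matches 1 t2 row(s) → 1 output row(s).
- t1 row (uid=2): matches 2 t2 row(s) → 2 output row(s).
- t1 row (uid=8): no match.
- t1 row (uid=7): matches 1 t2 row(s) → 1 output row(s).
- t1 row (uid=2): matches 2 t2 row(s) → 2 output row(s).
- t1 row (uid=NULL): no match.
- t1 row (uid=1): no match.
- 2 row(s) from t2 found no t1 partner → padded with NULL.

NULL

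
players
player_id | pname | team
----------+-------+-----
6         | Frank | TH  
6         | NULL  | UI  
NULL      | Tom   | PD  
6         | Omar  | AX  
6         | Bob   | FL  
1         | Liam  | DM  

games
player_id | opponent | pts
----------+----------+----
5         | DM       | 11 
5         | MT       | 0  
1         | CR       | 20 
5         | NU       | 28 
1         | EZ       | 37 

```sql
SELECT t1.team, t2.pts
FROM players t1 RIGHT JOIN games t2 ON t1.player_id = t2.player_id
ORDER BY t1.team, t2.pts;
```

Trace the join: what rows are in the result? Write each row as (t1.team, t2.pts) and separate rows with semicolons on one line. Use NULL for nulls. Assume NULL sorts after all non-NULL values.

(DM, 20); (DM, 37); (NULL, 0); (NULL, 11); (NULL, 28)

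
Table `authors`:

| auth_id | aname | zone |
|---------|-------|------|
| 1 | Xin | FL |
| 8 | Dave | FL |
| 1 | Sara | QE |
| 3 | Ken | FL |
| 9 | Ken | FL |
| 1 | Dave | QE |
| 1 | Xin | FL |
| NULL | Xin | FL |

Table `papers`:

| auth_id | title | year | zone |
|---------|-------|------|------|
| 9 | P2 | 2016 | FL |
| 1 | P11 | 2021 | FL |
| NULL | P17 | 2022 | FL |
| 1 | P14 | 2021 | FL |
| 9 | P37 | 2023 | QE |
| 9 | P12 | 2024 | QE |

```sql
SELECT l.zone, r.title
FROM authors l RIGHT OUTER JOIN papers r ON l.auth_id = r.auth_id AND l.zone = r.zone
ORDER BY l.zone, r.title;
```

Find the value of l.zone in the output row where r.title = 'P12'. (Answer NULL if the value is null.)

RIGHT JOIN keeps every row from `papers`; unmatched rows get NULL for `authors`'s columns.
Matching on l.auth_id = r.auth_id AND l.zone = r.zone. A NULL in a compared column never satisfies the condition.
- l (auth_id=1, zone=FL) pairs with 2 row(s) of r.
- l (auth_id=8, zone=FL) has no partner in r.
- l (auth_id=1, zone=QE) has no partner in r.
- l (auth_id=3, zone=FL) has no partner in r.
- l (auth_id=9, zone=FL) pairs with 1 row(s) of r.
- l (auth_id=1, zone=QE) has no partner in r.
- l (auth_id=1, zone=FL) pairs with 2 row(s) of r.
- l (auth_id=NULL, zone=FL) has no partner in r.
- 3 row(s) from r found no l partner → padded with NULL.

NULL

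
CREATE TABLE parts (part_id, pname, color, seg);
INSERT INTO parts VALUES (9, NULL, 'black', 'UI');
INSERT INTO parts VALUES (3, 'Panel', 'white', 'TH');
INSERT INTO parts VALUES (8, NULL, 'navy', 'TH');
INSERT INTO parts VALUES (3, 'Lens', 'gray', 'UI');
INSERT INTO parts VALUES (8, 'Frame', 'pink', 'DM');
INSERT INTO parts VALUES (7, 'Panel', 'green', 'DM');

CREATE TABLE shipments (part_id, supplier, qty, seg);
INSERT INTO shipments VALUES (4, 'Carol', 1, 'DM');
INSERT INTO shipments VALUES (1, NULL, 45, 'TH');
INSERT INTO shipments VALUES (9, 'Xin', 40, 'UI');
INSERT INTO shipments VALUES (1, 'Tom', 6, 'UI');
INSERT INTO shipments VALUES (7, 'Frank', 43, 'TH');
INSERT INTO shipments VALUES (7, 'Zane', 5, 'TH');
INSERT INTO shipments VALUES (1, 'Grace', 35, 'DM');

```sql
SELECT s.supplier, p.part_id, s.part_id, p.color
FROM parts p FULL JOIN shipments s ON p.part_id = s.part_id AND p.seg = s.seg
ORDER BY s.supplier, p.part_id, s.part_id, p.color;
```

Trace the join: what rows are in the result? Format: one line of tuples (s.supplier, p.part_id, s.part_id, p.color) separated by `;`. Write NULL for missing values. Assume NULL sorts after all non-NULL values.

(Carol, NULL, 4, NULL); (Frank, NULL, 7, NULL); (Grace, NULL, 1, NULL); (Tom, NULL, 1, NULL); (Xin, 9, 9, black); (Zane, NULL, 7, NULL); (NULL, 3, NULL, gray); (NULL, 3, NULL, white); (NULL, 7, NULL, green); (NULL, 8, NULL, navy); (NULL, 8, NULL, pink); (NULL, NULL, 1, NULL)

FULL OUTER JOIN keeps every row from both sides; unmatched rows get NULL for the other side's columns.
Matching on p.part_id = s.part_id AND p.seg = s.seg.
Matched pairs: 1; unmatched p rows kept: 5; unmatched s rows kept: 6.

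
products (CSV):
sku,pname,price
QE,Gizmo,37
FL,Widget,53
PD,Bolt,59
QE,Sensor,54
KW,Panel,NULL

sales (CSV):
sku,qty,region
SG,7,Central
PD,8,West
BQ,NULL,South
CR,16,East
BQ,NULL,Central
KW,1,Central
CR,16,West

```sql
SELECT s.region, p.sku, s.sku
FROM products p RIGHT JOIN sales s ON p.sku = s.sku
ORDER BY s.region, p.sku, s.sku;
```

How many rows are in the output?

RIGHT JOIN keeps every row from `sales`; unmatched rows get NULL for `products`'s columns.
Matching on p.sku = s.sku.
Matched pairs: 2; unmatched s rows kept: 5.
Total: 2 matched + 5 padded = 7 rows.

7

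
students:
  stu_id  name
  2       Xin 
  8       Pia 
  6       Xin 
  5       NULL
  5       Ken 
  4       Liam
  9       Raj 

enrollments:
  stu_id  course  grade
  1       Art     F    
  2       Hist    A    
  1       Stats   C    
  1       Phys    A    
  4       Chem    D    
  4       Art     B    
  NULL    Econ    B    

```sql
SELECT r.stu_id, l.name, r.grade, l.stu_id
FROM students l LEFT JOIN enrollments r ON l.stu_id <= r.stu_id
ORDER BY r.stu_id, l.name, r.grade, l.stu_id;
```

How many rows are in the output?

10

LEFT JOIN keeps every row from `students`; unmatched rows get NULL for `enrollments`'s columns.
Matching on l.stu_id <= r.stu_id. A NULL in a compared column never satisfies the condition.
- stu_id=2: 3 matching r row(s), so 3 row(s) emitted.
- stu_id=8: no r row matches, row kept with r columns NULL.
- stu_id=6: no r row matches, row kept with r columns NULL.
- stu_id=5: no r row matches, row kept with r columns NULL.
- stu_id=5: no r row matches, row kept with r columns NULL.
- stu_id=4: 2 matching r row(s), so 2 row(s) emitted.
- stu_id=9: no r row matches, row kept with r columns NULL.
Total: 5 matched + 5 padded = 10 rows.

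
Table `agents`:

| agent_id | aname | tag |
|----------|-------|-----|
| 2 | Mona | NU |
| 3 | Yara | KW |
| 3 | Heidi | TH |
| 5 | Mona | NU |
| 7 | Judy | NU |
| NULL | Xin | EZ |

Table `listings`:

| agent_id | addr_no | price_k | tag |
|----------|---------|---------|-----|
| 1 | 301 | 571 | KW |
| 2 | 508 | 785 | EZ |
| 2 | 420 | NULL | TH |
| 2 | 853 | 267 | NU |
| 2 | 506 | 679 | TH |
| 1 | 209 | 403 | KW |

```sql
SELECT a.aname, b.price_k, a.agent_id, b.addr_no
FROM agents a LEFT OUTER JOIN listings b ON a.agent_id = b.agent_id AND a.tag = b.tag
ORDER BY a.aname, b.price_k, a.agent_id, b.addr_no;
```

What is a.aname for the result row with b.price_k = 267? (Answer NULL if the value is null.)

Mona

LEFT JOIN keeps every row from `agents`; unmatched rows get NULL for `listings`'s columns.
Matching on a.agent_id = b.agent_id AND a.tag = b.tag. A NULL in a compared column never satisfies the condition.
- agent_id=2, tag=NU: 1 matching b row(s), so 1 row(s) emitted.
- agent_id=3, tag=KW: no b row matches, row kept with b columns NULL.
- agent_id=3, tag=TH: no b row matches, row kept with b columns NULL.
- agent_id=5, tag=NU: no b row matches, row kept with b columns NULL.
- agent_id=7, tag=NU: no b row matches, row kept with b columns NULL.
- agent_id=NULL, tag=EZ: no b row matches, row kept with b columns NULL.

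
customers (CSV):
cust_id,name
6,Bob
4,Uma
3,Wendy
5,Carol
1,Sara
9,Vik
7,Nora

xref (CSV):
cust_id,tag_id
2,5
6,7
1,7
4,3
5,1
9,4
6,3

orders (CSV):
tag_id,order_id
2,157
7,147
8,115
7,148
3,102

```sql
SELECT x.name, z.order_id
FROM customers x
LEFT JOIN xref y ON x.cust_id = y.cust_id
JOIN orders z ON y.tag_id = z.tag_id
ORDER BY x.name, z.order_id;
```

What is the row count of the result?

6

Joins associate left-to-right: customers LEFT JOIN xref on cust_id gives 8 intermediate row(s).
Then INNER JOIN `orders z` on tag_id: keep only rows whose y.tag_id appears in z.
Result: 6 row(s).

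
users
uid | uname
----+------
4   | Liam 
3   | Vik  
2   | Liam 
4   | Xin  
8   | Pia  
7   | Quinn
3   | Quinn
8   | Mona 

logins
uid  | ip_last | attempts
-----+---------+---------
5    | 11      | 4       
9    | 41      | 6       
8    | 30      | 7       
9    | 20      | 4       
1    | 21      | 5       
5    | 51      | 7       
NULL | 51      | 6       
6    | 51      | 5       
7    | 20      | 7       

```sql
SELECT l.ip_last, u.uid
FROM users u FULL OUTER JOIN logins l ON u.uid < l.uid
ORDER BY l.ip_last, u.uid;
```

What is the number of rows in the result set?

44

FULL OUTER JOIN keeps every row from both sides; unmatched rows get NULL for the other side's columns.
Matching on u.uid < l.uid. A NULL in a compared column never satisfies the condition.
Matched pairs: 42; unmatched u rows kept: 0; unmatched l rows kept: 2.
Total: 42 matched + 2 padded = 44 rows.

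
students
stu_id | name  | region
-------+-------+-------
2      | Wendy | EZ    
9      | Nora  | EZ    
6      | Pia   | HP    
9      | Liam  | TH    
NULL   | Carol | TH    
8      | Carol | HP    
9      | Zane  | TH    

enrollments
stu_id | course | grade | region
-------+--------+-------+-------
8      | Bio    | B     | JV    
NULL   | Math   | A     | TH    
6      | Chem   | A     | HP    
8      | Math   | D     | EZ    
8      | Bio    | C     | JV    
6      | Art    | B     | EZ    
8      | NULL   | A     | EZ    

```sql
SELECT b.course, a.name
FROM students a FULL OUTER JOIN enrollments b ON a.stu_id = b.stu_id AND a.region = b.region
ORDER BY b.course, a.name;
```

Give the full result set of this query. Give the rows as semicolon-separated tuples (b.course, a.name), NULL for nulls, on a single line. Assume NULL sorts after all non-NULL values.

FULL OUTER JOIN keeps every row from both sides; unmatched rows get NULL for the other side's columns.
Matching on a.stu_id = b.stu_id AND a.region = b.region. A NULL in a compared column never satisfies the condition.
- a (stu_id=2, region=EZ) has no partner → padded with NULL.
- a (stu_id=9, region=EZ) has no partner → padded with NULL.
- a (stu_id=6, region=HP) pairs with 1 row(s) of b.
- a (stu_id=9, region=TH) has no partner → padded with NULL.
- a (stu_id=NULL, region=TH) has no partner → padded with NULL.
- a (stu_id=8, region=HP) has no partner → padded with NULL.
- a (stu_id=9, region=TH) has no partner → padded with NULL.
- 6 row(s) from b found no a partner → padded with NULL.

(Art, NULL); (Bio, NULL); (Bio, NULL); (Chem, Pia); (Math, NULL); (Math, NULL); (NULL, Carol); (NULL, Carol); (NULL, Liam); (NULL, Nora); (NULL, Wendy); (NULL, Zane); (NULL, NULL)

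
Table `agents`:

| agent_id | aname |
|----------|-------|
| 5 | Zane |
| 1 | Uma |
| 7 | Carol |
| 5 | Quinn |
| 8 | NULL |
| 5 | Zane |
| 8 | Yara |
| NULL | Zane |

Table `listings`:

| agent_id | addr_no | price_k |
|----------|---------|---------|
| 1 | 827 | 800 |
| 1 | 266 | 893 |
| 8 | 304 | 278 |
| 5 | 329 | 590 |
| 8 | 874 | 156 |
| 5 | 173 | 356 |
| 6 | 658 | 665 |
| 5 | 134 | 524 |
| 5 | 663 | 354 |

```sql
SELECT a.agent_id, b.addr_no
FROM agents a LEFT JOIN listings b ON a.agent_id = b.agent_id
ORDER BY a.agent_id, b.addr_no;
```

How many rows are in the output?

20

LEFT JOIN keeps every row from `agents`; unmatched rows get NULL for `listings`'s columns.
Matching on a.agent_id = b.agent_id. A NULL in a compared column never satisfies the condition.
- a[0] agent_id=5 → 4 match(es) in b → 4 row(s).
- a[1] agent_id=1 → 2 match(es) in b → 2 row(s).
- a[2] agent_id=7 → no match; kept with NULLs on the b side.
- a[3] agent_id=5 → 4 match(es) in b → 4 row(s).
- a[4] agent_id=8 → 2 match(es) in b → 2 row(s).
- a[5] agent_id=5 → 4 match(es) in b → 4 row(s).
- a[6] agent_id=8 → 2 match(es) in b → 2 row(s).
- a[7] agent_id=NULL → no match; kept with NULLs on the b side.
Total: 18 matched + 2 padded = 20 rows.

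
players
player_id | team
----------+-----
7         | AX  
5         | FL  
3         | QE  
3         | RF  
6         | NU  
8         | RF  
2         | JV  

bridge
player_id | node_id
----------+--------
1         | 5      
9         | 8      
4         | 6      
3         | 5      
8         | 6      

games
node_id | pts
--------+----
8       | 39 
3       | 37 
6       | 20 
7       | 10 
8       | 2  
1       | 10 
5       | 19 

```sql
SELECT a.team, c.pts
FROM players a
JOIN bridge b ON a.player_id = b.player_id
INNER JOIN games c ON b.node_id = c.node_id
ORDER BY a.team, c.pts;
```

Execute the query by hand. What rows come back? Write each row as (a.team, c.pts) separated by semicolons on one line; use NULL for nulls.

(QE, 19); (RF, 19); (RF, 20)

Evaluate left to right. First `players a INNER JOIN bridge b` on player_id: 3 row(s).
Then INNER JOIN `games c` on node_id: keep only rows whose b.node_id appears in c.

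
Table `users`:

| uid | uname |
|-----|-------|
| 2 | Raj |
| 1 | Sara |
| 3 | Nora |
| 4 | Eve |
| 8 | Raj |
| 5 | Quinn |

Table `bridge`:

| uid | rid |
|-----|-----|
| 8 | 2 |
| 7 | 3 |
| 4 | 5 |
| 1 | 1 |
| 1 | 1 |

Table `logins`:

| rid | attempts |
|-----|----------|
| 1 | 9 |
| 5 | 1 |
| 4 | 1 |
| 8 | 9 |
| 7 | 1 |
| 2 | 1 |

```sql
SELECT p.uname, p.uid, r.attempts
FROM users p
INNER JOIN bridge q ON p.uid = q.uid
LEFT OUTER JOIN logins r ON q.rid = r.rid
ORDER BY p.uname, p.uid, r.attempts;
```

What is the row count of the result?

4

Joins associate left-to-right: users INNER JOIN bridge on uid gives 4 intermediate row(s).
Then LEFT JOIN `logins r` on rid: each of those 4 rows is kept; rows whose q.rid has no match in r get NULL for r's columns.
Result: 4 row(s).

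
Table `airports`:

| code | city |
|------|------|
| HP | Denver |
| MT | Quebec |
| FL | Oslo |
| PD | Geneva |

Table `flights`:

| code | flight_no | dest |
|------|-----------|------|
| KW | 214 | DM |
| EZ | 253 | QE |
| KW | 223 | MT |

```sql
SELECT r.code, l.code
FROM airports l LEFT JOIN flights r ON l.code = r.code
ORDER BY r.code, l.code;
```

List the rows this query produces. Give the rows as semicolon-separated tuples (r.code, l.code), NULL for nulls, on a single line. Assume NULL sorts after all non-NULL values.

LEFT JOIN keeps every row from `airports`; unmatched rows get NULL for `flights`'s columns.
Matching on l.code = r.code.
- l[0] code=HP → no match; kept with NULLs on the r side.
- l[1] code=MT → no match; kept with NULLs on the r side.
- l[2] code=FL → no match; kept with NULLs on the r side.
- l[3] code=PD → no match; kept with NULLs on the r side.
After projecting and ordering:
r.code | l.code
NULL | FL
NULL | HP
NULL | MT
NULL | PD

(NULL, FL); (NULL, HP); (NULL, MT); (NULL, PD)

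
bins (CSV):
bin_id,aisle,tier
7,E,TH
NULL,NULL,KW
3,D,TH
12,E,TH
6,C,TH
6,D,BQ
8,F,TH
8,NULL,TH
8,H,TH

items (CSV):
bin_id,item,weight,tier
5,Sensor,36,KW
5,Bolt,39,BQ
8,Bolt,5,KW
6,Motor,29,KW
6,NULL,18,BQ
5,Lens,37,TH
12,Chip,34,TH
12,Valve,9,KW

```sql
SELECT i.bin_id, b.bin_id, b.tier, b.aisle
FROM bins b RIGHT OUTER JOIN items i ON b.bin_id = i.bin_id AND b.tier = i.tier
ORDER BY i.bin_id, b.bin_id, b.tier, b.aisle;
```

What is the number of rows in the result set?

RIGHT JOIN keeps every row from `items`; unmatched rows get NULL for `bins`'s columns.
Matching on b.bin_id = i.bin_id AND b.tier = i.tier. A NULL in a compared column never satisfies the condition.
- b row (bin_id=7, tier=TH): no match.
- b row (bin_id=NULL, tier=KW): no match.
- b row (bin_id=3, tier=TH): no match.
- b row (bin_id=12, tier=TH): matches 1 i row(s) → 1 output row(s).
- b row (bin_id=6, tier=TH): no match.
- b row (bin_id=6, tier=BQ): matches 1 i row(s) → 1 output row(s).
- b row (bin_id=8, tier=TH): no match.
- b row (bin_id=8, tier=TH): no match.
- b row (bin_id=8, tier=TH): no match.
- 6 row(s) from i found no b partner → padded with NULL.
Total: 2 matched + 6 padded = 8 rows.

8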